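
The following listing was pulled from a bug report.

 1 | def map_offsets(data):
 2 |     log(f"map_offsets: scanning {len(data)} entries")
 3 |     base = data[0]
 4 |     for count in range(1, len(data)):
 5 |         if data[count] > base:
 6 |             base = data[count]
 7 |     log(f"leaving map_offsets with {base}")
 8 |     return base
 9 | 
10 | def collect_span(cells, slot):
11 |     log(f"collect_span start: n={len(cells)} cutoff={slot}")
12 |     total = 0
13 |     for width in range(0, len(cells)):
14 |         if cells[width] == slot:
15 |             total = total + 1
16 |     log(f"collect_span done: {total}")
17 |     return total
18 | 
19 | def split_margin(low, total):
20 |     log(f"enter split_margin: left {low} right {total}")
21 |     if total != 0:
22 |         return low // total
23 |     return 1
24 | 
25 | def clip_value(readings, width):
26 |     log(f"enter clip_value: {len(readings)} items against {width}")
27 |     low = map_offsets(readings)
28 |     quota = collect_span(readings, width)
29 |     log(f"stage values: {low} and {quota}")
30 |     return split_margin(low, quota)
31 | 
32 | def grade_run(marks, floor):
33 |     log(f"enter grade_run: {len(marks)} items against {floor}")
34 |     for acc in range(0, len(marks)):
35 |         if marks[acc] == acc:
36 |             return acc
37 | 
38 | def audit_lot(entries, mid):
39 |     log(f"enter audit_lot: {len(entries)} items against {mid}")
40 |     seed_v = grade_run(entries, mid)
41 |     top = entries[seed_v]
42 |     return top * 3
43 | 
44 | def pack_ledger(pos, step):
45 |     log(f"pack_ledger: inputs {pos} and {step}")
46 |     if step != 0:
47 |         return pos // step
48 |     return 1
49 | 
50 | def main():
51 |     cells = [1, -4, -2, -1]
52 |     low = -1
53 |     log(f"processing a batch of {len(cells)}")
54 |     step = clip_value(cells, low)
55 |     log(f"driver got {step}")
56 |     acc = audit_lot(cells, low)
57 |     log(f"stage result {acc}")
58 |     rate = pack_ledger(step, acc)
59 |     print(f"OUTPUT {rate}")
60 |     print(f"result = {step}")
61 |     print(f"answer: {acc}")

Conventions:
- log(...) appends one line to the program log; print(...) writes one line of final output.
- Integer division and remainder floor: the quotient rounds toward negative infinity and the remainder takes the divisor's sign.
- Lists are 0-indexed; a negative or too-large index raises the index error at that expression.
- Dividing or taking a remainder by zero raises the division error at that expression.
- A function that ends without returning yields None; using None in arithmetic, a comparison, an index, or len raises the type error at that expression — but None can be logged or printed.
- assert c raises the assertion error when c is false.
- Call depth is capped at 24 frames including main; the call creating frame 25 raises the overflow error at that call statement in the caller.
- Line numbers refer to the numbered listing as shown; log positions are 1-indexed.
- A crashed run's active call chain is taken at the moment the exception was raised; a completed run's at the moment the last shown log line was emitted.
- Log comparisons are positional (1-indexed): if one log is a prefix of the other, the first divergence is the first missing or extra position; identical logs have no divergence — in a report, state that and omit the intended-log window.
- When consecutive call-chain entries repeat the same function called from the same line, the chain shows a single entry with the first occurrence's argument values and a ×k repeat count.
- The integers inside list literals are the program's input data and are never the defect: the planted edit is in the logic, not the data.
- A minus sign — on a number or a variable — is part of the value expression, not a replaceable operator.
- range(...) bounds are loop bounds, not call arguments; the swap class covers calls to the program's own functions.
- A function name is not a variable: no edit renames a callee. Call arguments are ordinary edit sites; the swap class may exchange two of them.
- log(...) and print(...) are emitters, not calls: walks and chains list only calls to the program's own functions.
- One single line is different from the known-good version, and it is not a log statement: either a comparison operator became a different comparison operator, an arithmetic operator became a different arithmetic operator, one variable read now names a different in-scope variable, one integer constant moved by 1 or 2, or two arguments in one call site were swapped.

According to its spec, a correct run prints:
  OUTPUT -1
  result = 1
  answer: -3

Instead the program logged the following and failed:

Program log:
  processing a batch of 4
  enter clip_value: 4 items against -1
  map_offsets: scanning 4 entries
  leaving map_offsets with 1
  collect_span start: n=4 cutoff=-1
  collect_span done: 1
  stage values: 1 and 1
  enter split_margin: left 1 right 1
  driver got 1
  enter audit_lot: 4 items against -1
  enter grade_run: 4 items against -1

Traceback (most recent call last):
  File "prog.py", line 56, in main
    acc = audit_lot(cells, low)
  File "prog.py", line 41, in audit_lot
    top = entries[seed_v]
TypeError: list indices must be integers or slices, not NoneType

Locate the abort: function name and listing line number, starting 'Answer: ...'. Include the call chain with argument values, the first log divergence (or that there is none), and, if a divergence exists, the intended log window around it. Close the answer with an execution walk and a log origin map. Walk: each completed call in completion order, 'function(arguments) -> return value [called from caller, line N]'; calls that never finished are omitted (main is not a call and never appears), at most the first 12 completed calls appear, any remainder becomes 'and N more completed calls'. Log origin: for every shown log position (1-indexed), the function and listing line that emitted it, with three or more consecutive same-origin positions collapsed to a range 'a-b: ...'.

Answer: the error was raised in audit_lot, line 41.
The tell: The faulty run's log stops after 11 lines; the working version's next line would be 'stage result -3'.
Call chain: main -> audit_lot([1, -4, -2, -1], -1) (called at line 56).
First divergence: position 12; the shown log stops at 11 lines while the working version next logs 'stage result -3'.
Intended log window:
  10: enter audit_lot: 4 items against -1
  11: enter grade_run: 4 items against -1
  12: stage result -3
  13: pack_ledger: inputs 1 and -3
Execution walk:
  map_offsets([1, -4, -2, -1]) -> 1  [called from clip_value, line 27]
  collect_span([1, -4, -2, -1], -1) -> 1  [called from clip_value, line 28]
  split_margin(1, 1) -> 1  [called from clip_value, line 30]
  clip_value([1, -4, -2, -1], -1) -> 1  [called from main, line 54]
  grade_run([1, -4, -2, -1], -1) -> None  [called from audit_lot, line 40]
Log origins:
  1 — main, line 53
  2 — clip_value, line 26
  3 — map_offsets, line 2
  4 — map_offsets, line 7
  5 — collect_span, line 11
  6 — collect_span, line 16
  7 — clip_value, line 29
  8 — split_margin, line 20
  9 — main, line 55
  10 — audit_lot, line 39
  11 — grade_run, line 33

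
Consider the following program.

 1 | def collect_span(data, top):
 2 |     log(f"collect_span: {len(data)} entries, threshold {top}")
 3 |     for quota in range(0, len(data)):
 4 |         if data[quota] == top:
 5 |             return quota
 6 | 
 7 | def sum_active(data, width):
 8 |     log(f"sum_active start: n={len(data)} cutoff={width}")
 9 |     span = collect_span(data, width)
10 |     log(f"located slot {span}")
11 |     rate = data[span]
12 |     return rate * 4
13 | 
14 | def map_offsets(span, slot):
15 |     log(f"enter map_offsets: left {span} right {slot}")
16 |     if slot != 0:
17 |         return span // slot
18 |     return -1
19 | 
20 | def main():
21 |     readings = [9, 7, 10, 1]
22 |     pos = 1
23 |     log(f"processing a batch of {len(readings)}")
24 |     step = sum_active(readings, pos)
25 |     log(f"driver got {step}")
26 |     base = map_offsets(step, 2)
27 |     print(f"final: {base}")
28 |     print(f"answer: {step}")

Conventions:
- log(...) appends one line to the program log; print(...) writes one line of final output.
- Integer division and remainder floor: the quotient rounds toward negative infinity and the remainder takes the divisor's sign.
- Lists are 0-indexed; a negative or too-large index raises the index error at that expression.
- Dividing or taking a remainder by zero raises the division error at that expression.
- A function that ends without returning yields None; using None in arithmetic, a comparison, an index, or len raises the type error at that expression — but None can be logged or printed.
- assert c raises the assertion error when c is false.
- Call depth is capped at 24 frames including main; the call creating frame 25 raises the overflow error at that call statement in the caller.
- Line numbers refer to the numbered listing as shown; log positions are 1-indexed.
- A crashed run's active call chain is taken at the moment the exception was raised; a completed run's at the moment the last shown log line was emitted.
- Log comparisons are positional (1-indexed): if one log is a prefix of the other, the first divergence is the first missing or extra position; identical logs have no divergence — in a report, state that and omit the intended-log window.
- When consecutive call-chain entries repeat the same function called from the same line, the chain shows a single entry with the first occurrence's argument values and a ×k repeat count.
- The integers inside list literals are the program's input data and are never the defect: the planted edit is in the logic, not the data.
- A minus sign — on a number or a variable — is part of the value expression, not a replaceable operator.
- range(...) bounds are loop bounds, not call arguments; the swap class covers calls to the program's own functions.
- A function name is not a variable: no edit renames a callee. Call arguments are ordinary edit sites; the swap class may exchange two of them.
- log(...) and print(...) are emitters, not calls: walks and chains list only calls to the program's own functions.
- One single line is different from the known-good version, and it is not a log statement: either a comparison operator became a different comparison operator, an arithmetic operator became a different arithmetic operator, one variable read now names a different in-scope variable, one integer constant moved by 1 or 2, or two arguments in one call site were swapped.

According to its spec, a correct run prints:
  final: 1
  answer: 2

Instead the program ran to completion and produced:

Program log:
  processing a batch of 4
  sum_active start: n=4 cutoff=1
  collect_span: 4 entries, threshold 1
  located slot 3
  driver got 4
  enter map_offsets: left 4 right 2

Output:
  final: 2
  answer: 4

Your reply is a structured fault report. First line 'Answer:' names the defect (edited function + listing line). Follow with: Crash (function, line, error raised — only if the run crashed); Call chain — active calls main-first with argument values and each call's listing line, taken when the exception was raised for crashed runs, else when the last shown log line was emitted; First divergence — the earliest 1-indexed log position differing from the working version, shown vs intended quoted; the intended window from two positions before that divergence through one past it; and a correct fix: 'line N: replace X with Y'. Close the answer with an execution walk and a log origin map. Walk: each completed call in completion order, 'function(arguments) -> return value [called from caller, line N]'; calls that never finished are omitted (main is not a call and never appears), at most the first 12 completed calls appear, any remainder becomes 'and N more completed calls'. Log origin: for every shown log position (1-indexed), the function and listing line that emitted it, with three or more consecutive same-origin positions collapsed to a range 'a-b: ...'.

Answer: the defect is in sum_active at line 12.
Key observation: The earliest visible damage is log position 5 — 'driver got 4' rather than the intended 'driver got 2'.
Call chain: main -> map_offsets(4, 2) (called at line 26).
First divergence: position 5; shown 'driver got 4' vs intended 'driver got 2'.
Intended log window:
  3: collect_span: 4 entries, threshold 1
  4: located slot 3
  5: driver got 2
  6: enter map_offsets: left 2 right 2
Execution walk:
  collect_span([9, 7, 10, 1], 1) -> 3  [called from sum_active, line 9]
  sum_active([9, 7, 10, 1], 1) -> 4  [called from main, line 24]
  map_offsets(4, 2) -> 2  [called from main, line 26]
Log origins:
  1: logged in main at line 23
  2: logged in sum_active at line 8
  3: logged in collect_span at line 2
  4: logged in sum_active at line 10
  5: logged in main at line 25
  6: logged in map_offsets at line 15
A correct fix: line 12: replace `4` with `2`.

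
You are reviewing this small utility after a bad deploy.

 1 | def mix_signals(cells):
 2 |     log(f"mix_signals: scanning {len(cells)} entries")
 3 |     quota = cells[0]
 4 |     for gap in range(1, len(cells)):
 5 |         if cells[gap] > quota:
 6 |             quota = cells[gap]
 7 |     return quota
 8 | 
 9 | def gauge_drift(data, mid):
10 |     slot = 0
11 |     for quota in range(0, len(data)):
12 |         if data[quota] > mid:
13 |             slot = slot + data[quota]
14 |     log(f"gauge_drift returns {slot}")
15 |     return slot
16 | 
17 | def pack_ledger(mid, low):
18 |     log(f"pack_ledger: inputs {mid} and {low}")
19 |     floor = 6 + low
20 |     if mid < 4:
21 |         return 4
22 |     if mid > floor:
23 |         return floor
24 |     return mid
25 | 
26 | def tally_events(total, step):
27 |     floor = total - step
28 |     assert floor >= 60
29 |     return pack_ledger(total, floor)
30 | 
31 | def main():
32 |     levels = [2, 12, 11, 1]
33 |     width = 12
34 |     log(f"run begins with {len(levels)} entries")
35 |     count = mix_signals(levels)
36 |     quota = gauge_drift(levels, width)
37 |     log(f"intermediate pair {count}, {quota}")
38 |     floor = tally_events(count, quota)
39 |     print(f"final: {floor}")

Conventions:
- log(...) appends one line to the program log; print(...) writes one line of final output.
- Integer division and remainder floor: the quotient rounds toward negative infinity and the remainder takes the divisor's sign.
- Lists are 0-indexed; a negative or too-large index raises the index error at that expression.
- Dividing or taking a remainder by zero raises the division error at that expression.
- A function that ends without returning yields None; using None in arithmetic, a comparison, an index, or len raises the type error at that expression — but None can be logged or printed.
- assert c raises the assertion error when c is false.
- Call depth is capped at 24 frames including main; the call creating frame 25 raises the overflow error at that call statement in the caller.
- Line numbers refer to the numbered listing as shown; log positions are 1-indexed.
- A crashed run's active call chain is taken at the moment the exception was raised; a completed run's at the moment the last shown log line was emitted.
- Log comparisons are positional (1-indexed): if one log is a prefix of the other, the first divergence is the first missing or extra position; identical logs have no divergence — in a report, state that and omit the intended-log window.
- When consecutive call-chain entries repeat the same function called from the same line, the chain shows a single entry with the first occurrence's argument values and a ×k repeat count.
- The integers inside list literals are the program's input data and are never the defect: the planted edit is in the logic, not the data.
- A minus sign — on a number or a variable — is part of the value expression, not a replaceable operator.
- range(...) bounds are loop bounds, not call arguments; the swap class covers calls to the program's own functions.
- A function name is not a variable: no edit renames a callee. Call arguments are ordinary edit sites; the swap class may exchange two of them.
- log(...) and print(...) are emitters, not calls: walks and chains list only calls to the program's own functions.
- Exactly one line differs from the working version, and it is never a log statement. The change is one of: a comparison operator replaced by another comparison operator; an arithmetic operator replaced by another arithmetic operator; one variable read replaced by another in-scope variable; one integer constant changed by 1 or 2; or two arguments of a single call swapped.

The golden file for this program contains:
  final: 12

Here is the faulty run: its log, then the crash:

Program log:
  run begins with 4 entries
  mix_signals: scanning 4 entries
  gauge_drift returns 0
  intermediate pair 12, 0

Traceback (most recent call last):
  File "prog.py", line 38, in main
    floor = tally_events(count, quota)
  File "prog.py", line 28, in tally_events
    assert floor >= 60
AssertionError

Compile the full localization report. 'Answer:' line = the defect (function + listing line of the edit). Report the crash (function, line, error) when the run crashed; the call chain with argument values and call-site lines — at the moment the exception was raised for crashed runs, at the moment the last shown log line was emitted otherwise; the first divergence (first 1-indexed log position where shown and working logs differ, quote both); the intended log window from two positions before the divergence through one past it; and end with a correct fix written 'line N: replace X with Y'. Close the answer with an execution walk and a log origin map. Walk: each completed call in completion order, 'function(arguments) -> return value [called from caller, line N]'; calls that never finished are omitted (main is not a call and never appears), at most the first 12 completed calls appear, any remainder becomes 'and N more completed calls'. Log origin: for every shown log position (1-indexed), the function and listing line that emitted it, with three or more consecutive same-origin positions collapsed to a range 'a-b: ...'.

Answer: the defect is in tally_events at line 28.
The tell: The log ends early — 4 lines, where the working version next logs 'pack_ledger: inputs 12 and 12'.
Crash: tally_events, line 28, AssertionError.
Call chain: main -> tally_events(12, 0) (called at line 38).
First divergence: position 5 (shown log ended at 4 lines; the working version continues: 'pack_ledger: inputs 12 and 12').
Intended log window:
  3: gauge_drift returns 0
  4: intermediate pair 12, 0
  5: pack_ledger: inputs 12 and 12
Execution walk:
  mix_signals([2, 12, 11, 1]) -> 12  [called from main, line 35]
  gauge_drift([2, 12, 11, 1], 12) -> 0  [called from main, line 36]
Log origin:
  1: logged in main at line 34
  2: logged in mix_signals at line 2
  3: logged in gauge_drift at line 14
  4: logged in main at line 37
A correct fix: line 28: replace `>=` with `<=`.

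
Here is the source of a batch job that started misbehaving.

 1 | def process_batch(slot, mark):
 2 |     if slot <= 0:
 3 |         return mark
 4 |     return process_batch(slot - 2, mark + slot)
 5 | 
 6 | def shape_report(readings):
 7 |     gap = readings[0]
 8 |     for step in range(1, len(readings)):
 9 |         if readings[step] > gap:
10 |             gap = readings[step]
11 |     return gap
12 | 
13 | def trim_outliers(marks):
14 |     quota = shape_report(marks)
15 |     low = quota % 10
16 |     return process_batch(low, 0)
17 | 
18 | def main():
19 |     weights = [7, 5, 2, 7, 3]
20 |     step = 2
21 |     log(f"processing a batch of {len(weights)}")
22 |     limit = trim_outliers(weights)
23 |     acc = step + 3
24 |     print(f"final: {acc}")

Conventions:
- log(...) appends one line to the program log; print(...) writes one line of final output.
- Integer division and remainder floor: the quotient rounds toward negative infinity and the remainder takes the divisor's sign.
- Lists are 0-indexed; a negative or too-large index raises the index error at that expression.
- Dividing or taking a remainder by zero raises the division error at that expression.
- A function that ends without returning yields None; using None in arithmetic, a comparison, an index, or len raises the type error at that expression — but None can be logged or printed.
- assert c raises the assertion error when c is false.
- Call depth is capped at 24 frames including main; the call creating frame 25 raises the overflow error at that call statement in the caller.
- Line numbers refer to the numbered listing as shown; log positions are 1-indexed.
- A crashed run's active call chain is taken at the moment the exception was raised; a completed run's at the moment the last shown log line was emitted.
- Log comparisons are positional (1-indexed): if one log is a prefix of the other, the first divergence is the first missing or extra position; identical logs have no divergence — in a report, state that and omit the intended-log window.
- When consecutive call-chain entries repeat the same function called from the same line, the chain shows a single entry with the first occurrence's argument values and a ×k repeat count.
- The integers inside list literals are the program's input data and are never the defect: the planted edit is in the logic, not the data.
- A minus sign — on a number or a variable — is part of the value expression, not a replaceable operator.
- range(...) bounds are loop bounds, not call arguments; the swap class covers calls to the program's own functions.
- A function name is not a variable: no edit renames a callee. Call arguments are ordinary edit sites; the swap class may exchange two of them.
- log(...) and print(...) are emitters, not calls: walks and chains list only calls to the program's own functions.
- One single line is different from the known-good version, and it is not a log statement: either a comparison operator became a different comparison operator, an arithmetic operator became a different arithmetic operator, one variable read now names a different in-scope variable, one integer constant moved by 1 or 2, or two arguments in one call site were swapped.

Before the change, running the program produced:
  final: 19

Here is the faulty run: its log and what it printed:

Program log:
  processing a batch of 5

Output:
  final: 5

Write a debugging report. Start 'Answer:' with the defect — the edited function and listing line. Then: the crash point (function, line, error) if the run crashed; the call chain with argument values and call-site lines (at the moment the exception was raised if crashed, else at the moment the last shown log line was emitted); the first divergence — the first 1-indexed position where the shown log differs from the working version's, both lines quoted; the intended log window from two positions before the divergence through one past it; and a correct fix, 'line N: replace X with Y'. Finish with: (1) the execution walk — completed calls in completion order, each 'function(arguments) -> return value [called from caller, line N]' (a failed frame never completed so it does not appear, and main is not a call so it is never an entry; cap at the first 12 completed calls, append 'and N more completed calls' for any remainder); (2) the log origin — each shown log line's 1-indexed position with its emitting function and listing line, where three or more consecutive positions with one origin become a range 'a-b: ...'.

Answer: the defect is in main at line 23.
Key observation: Log streams are identical — the defect surfaces only in the printed output.
Call chain: main.
First divergence: none — the logs agree in full.
Execution walk:
  shape_report([7, 5, 2, 7, 3]) -> 7  [called from trim_outliers, line 14]
  process_batch(-1, 16) -> 16  [called from process_batch, line 4]
  process_batch(1, 15) -> 16  [called from process_batch, line 4]
  process_batch(3, 12) -> 16  [called from process_batch, line 4]
  process_batch(5, 7) -> 16  [called from process_batch, line 4]
  process_batch(7, 0) -> 16  [called from trim_outliers, line 16]
  trim_outliers([7, 5, 2, 7, 3]) -> 16  [called from main, line 22]
Log origin:
  1: from main, line 21
A correct fix: line 23: replace `step` with `limit`.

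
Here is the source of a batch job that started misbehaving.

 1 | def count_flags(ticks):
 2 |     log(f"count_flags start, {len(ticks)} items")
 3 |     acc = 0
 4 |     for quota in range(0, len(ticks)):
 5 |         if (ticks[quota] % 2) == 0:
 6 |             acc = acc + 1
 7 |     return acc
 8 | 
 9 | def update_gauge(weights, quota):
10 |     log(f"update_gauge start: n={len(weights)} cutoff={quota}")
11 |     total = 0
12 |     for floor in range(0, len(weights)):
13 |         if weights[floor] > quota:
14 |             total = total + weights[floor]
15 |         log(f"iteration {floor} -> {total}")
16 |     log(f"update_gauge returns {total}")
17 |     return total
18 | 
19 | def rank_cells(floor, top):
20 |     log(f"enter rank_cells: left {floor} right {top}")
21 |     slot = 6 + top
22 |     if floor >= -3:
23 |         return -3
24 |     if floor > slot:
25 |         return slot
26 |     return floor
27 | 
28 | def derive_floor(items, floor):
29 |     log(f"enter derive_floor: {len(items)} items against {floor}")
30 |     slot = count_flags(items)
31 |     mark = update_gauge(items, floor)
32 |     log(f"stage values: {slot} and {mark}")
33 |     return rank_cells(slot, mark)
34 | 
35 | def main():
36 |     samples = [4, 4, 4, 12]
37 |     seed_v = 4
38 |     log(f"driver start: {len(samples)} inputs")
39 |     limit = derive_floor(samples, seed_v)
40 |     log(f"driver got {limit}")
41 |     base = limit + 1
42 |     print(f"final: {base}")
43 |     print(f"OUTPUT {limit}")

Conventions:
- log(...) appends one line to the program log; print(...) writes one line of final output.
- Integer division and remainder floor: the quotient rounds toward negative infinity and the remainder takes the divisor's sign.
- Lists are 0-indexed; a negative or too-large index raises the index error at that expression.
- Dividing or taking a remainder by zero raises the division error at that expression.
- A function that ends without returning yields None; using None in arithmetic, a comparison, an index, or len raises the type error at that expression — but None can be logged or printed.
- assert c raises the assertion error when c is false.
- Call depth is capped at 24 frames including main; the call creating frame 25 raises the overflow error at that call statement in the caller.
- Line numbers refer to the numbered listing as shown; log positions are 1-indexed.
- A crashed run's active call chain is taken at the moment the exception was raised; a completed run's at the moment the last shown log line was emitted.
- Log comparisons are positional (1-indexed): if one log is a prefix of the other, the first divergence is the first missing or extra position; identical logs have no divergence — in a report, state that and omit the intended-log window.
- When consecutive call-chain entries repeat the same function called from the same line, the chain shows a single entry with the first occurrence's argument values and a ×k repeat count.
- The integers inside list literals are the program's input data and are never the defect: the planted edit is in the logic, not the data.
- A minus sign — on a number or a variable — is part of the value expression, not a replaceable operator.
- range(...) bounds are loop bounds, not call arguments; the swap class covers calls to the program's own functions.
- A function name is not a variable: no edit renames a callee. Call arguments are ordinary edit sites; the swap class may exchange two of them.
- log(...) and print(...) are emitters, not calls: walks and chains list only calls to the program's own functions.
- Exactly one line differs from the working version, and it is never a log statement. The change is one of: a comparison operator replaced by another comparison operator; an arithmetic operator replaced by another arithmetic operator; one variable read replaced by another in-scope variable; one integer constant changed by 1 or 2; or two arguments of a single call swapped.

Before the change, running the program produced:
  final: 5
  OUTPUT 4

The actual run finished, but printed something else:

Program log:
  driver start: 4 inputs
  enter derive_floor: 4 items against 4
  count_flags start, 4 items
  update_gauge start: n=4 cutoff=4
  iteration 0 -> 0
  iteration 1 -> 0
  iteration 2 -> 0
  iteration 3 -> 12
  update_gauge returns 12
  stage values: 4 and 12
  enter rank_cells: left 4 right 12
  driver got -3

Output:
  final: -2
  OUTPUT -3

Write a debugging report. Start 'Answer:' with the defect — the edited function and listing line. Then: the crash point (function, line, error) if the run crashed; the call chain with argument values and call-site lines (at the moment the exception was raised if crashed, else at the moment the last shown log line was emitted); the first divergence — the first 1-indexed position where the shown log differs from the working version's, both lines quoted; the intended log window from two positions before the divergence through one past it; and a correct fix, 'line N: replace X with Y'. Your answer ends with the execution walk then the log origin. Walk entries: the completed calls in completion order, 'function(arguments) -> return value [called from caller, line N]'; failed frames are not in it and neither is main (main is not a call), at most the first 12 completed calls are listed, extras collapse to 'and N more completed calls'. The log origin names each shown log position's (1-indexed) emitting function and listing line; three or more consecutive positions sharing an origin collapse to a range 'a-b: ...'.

Answer: the defect is in rank_cells at line 22.
Key fact: At log position 12 the runs split — shown 'driver got -3', but the working version logs 'driver got 4'.
Call chain: main.
First divergence: at position 12 the run shows 'driver got -3' where the working version logs 'driver got 4'.
Intended log window:
  10: stage values: 4 and 12
  11: enter rank_cells: left 4 right 12
  12: driver got 4
Execution walk:
  count_flags([4, 4, 4, 12]) -> 4  [called from derive_floor, line 30]
  update_gauge([4, 4, 4, 12], 4) -> 12  [called from derive_floor, line 31]
  rank_cells(4, 12) -> -3  [called from derive_floor, line 33]
  derive_floor([4, 4, 4, 12], 4) -> -3  [called from main, line 39]
Log line origins:
  1: logged in main at line 38
  2: logged in derive_floor at line 29
  3: logged in count_flags at line 2
  4: logged in update_gauge at line 10
  5-8: logged in update_gauge at line 15
  9: logged in update_gauge at line 16
  10: logged in derive_floor at line 32
  11: logged in rank_cells at line 20
  12: logged in main at line 40
A correct fix: line 22: replace `>=` with `<`.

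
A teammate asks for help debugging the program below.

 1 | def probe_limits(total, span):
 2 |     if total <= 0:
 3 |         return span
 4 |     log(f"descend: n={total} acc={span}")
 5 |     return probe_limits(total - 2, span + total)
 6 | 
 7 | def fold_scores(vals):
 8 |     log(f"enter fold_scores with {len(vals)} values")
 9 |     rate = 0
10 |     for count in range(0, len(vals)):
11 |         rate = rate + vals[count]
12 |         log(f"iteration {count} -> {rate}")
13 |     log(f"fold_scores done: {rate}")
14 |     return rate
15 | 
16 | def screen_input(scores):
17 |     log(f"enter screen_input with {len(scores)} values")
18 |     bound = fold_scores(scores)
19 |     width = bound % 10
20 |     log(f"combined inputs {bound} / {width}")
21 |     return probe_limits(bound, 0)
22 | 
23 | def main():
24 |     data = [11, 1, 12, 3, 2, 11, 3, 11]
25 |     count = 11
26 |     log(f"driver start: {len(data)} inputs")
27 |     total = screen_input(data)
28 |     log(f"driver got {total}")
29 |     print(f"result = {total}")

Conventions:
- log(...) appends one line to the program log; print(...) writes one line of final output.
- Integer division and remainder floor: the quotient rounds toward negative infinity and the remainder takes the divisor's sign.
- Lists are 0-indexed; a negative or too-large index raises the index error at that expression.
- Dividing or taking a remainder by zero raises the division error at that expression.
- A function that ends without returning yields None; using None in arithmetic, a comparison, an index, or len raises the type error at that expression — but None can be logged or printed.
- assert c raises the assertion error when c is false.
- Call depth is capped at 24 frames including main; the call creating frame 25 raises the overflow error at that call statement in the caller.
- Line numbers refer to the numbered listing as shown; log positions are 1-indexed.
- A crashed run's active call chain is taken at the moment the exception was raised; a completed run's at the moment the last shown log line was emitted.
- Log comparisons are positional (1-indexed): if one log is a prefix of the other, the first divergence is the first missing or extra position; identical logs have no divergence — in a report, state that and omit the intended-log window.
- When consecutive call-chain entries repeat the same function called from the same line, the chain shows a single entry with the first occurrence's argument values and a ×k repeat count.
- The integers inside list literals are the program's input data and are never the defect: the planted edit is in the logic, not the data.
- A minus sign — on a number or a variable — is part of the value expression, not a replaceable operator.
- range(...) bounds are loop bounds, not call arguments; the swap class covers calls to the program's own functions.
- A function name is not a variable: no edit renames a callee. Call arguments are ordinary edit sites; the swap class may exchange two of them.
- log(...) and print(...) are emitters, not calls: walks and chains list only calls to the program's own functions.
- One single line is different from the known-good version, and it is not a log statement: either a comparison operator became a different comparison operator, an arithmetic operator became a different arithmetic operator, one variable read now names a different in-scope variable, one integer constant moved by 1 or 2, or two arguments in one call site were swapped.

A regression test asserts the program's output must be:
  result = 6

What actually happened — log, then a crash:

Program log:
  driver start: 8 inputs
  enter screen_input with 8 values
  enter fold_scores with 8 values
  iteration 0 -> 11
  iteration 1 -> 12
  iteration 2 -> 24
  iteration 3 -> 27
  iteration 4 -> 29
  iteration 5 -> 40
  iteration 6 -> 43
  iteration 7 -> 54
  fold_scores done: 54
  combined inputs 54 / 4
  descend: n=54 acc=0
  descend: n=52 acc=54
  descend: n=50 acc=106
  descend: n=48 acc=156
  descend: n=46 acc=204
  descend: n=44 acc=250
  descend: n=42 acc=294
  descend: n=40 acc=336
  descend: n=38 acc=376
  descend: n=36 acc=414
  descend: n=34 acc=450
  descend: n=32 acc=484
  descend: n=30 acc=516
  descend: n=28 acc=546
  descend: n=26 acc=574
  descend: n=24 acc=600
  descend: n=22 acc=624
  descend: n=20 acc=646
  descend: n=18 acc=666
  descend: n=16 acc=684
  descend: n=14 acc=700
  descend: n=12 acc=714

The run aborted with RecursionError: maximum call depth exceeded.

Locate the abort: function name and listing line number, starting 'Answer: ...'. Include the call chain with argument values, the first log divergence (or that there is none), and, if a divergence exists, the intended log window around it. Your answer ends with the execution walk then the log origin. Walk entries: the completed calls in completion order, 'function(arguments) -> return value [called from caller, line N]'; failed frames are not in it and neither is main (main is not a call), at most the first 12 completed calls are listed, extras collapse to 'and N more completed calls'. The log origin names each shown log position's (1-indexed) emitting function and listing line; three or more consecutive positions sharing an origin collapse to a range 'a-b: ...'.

Answer: the error was raised in probe_limits, line 5.
Key fact: At log position 14 the runs split — shown 'descend: n=54 acc=0', but the working version logs 'descend: n=4 acc=0'.
Call chain: main -> screen_input([11, 1, 12, 3, 2, 11, 3, 11]) (called at line 27) -> probe_limits(54, 0) (called at line 21) -> probe_limits(52, 54) (called at line 5) ×21.
First divergence: position 14 — shown 'descend: n=54 acc=0', intended 'descend: n=4 acc=0'.
Intended log window:
  12: fold_scores done: 54
  13: combined inputs 54 / 4
  14: descend: n=4 acc=0
  15: descend: n=2 acc=4
Execution walk:
  fold_scores([11, 1, 12, 3, 2, 11, 3, 11]) -> 54  [called from screen_input, line 18]
Log origin:
  1: emitted by main (line 26)
  2: emitted by screen_input (line 17)
  3: emitted by fold_scores (line 8)
  4-11: emitted by fold_scores (line 12)
  12: emitted by fold_scores (line 13)
  13: emitted by screen_input (line 20)
  14-35: emitted by probe_limits (line 4)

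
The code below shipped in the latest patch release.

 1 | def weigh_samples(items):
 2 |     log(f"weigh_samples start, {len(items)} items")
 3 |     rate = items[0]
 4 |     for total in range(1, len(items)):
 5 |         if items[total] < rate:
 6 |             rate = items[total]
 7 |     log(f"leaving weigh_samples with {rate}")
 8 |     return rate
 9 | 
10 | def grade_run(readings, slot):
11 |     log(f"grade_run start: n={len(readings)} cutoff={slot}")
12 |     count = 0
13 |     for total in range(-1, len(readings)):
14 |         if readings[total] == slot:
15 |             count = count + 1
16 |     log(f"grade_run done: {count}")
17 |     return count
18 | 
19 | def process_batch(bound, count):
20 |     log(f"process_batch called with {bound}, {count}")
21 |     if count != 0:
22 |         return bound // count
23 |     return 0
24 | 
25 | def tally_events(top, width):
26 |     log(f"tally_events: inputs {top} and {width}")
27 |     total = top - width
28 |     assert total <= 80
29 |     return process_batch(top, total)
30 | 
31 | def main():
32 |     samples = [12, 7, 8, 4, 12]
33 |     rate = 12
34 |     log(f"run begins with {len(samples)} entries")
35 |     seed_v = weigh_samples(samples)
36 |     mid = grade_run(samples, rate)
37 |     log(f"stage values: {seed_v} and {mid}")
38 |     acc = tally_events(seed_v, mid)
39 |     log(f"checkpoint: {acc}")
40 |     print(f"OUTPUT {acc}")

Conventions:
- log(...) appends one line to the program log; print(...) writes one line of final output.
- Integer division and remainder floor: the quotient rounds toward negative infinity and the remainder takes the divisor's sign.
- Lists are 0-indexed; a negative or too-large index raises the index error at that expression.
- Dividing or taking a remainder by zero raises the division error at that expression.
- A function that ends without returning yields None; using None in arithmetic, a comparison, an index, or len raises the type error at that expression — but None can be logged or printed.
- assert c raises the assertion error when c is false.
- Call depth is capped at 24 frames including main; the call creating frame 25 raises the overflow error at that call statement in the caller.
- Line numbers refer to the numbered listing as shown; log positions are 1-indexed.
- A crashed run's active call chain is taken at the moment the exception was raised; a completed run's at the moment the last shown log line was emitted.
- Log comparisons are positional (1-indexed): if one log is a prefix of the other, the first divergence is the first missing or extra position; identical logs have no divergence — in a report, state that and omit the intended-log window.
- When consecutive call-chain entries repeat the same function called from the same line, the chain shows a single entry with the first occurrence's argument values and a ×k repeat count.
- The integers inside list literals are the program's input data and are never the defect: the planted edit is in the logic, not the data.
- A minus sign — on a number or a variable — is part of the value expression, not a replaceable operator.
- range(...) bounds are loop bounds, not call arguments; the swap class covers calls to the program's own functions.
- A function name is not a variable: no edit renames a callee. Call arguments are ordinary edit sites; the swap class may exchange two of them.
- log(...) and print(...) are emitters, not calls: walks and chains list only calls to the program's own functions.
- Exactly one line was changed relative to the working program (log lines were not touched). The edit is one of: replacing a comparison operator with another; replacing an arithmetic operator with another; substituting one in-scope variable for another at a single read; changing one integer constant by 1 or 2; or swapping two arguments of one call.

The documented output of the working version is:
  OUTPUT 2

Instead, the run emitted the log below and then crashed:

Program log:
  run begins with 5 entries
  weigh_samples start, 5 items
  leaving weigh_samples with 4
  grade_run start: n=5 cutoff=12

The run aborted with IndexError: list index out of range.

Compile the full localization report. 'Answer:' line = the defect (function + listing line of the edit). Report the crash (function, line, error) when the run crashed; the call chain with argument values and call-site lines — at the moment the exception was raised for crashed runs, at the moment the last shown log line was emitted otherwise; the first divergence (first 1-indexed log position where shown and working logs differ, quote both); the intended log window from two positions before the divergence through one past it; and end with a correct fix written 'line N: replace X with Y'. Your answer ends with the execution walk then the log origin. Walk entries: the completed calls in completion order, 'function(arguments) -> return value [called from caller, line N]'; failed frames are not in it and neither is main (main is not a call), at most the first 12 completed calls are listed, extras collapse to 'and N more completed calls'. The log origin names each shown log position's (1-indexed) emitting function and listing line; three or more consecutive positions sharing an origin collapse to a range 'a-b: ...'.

Answer: the defect is in grade_run at line 13.
The tell: A complete run would log 'grade_run done: 2' next, but this one stopped at 4 lines.
Crash: grade_run, line 14, IndexError.
Call chain: main -> grade_run([12, 7, 8, 4, 12], 12) (called at line 36).
First divergence: position 5 (shown log ended at 4 lines; the working version continues: 'grade_run done: 2').
Intended log window:
  3: leaving weigh_samples with 4
  4: grade_run start: n=5 cutoff=12
  5: grade_run done: 2
  6: stage values: 4 and 2
Execution walk:
  weigh_samples([12, 7, 8, 4, 12]) -> 4  [called from main, line 35]
Log line origins:
  1: emitted by main (line 34)
  2: emitted by weigh_samples (line 2)
  3: emitted by weigh_samples (line 7)
  4: emitted by grade_run (line 11)
A correct fix: line 13: replace `-1` with `0`.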